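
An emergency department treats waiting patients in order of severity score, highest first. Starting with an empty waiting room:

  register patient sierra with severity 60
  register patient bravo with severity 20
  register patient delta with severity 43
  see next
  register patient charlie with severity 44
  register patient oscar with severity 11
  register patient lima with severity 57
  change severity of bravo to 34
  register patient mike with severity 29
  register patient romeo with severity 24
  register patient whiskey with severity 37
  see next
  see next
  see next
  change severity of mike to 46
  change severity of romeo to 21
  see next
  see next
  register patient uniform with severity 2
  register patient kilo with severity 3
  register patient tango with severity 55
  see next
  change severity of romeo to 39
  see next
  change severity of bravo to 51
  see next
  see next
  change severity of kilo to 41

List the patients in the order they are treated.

add sierra (severity 60) → {sierra:60}
add bravo (severity 20) → {sierra:60, bravo:20}
add delta (severity 43) → {sierra:60, delta:43, bravo:20}
see next → sierra; now {delta:43, bravo:20}
add charlie (severity 44) → {charlie:44, delta:43, bravo:20}
add oscar (severity 11) → {charlie:44, delta:43, bravo:20, oscar:11}
add lima (severity 57) → {lima:57, charlie:44, delta:43, bravo:20, oscar:11}
update bravo to severity 34 → {lima:57, charlie:44, delta:43, bravo:34, oscar:11}
add mike (severity 29) → {lima:57, charlie:44, delta:43, bravo:34, mike:29, oscar:11}
add romeo (severity 24) → {lima:57, charlie:44, delta:43, bravo:34, mike:29, romeo:24, oscar:11}
add whiskey (severity 37) → {lima:57, charlie:44, delta:43, whiskey:37, bravo:34, mike:29, romeo:24, oscar:11}
see next → lima; now {charlie:44, delta:43, whiskey:37, bravo:34, mike:29, romeo:24, oscar:11}
see next → charlie; now {delta:43, whiskey:37, bravo:34, mike:29, romeo:24, oscar:11}
see next → delta; now {whiskey:37, bravo:34, mike:29, romeo:24, oscar:11}
update mike to severity 46 → {mike:46, whiskey:37, bravo:34, romeo:24, oscar:11}
update romeo to severity 21 → {mike:46, whiskey:37, bravo:34, romeo:21, oscar:11}
see next → mike; now {whiskey:37, bravo:34, romeo:21, oscar:11}
see next → whiskey; now {bravo:34, romeo:21, oscar:11}
add uniform (severity 2) → {bravo:34, romeo:21, oscar:11, uniform:2}
add kilo (severity 3) → {bravo:34, romeo:21, oscar:11, kilo:3, uniform:2}
add tango (severity 55) → {tango:55, bravo:34, romeo:21, oscar:11, kilo:3, uniform:2}
see next → tango; now {bravo:34, romeo:21, oscar:11, kilo:3, uniform:2}
update romeo to severity 39 → {romeo:39, bravo:34, oscar:11, kilo:3, uniform:2}
see next → romeo; now {bravo:34, oscar:11, kilo:3, uniform:2}
update bravo to severity 51 → {bravo:51, oscar:11, kilo:3, uniform:2}
see next → bravo; now {oscar:11, kilo:3, uniform:2}
see next → oscar; now {kilo:3, uniform:2}
update kilo to severity 41 → {kilo:41, uniform:2}

[sierra, lima, charlie, delta, mike, whiskey, tango, romeo, bravo, oscar]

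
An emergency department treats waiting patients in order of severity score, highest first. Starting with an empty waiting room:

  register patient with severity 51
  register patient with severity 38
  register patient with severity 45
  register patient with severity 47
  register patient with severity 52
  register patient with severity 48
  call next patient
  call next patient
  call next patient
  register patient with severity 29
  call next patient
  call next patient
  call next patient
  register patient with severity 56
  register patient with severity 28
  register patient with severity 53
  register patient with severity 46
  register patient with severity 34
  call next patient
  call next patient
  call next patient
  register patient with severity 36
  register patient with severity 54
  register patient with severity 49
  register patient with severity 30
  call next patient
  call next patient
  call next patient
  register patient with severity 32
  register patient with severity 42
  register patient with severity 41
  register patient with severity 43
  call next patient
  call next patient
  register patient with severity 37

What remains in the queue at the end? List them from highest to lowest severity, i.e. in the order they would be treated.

insert 51 → {51}
insert 38 → {51, 38}
insert 45 → {51, 45, 38}
insert 47 → {51, 47, 45, 38}
insert 52 → {52, 51, 47, 45, 38}
insert 48 → {52, 51, 48, 47, 45, 38}
call next patient → 52; now {51, 48, 47, 45, 38}
call next patient → 51; now {48, 47, 45, 38}
call next patient → 48; now {47, 45, 38}
insert 29 → {47, 45, 38, 29}
call next patient → 47; now {45, 38, 29}
call next patient → 45; now {38, 29}
call next patient → 38; now {29}
insert 56 → {56, 29}
insert 28 → {56, 29, 28}
insert 53 → {56, 53, 29, 28}
insert 46 → {56, 53, 46, 29, 28}
insert 34 → {56, 53, 46, 34, 29, 28}
call next patient → 56; now {53, 46, 34, 29, 28}
call next patient → 53; now {46, 34, 29, 28}
call next patient → 46; now {34, 29, 28}
insert 36 → {36, 34, 29, 28}
insert 54 → {54, 36, 34, 29, 28}
insert 49 → {54, 49, 36, 34, 29, 28}
insert 30 → {54, 49, 36, 34, 30, 29, 28}
call next patient → 54; now {49, 36, 34, 30, 29, 28}
call next patient → 49; now {36, 34, 30, 29, 28}
call next patient → 36; now {34, 30, 29, 28}
insert 32 → {34, 32, 30, 29, 28}
insert 42 → {42, 34, 32, 30, 29, 28}
insert 41 → {42, 41, 34, 32, 30, 29, 28}
insert 43 → {43, 42, 41, 34, 32, 30, 29, 28}
call next patient → 43; now {42, 41, 34, 32, 30, 29, 28}
call next patient → 42; now {41, 34, 32, 30, 29, 28}
insert 37 → {41, 37, 34, 32, 30, 29, 28}

41, 37, 34, 32, 30, 29, 28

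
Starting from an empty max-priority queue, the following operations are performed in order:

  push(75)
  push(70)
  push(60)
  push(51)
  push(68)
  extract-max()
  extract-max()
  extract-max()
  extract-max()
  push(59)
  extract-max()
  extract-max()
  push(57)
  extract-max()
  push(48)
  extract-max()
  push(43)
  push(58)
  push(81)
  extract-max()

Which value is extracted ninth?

insert 75 → {75}
insert 70 → {75, 70}
insert 60 → {75, 70, 60}
insert 51 → {75, 70, 60, 51}
insert 68 → {75, 70, 68, 60, 51}
extract-max → 75; now {70, 68, 60, 51}
extract-max → 70; now {68, 60, 51}
extract-max → 68; now {60, 51}
extract-max → 60; now {51}
insert 59 → {59, 51}
extract-max → 59; now {51}
extract-max → 51; now {}
insert 57 → {57}
extract-max → 57; now {}
insert 48 → {48}
extract-max → 48; now {}
insert 43 → {43}
insert 58 → {58, 43}
insert 81 → {81, 58, 43}
extract-max → 81; now {58, 43}

81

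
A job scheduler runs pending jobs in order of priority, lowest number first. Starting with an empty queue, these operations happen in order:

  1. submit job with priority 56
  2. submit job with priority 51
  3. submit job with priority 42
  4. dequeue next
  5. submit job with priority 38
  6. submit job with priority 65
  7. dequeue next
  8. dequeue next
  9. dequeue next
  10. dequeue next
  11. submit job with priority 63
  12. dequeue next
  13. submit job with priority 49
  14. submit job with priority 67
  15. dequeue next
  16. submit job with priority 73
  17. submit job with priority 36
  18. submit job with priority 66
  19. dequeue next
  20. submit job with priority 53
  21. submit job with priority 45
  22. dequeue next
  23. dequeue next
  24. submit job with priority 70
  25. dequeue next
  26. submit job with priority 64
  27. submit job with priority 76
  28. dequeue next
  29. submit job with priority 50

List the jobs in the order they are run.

[42, 38, 51, 56, 65, 63, 49, 36, 45, 53, 66, 64]

insert 56 → {56}
insert 51 → {51, 56}
insert 42 → {42, 51, 56}
dequeue next → 42; now {51, 56}
insert 38 → {38, 51, 56}
insert 65 → {38, 51, 56, 65}
dequeue next → 38; now {51, 56, 65}
dequeue next → 51; now {56, 65}
dequeue next → 56; now {65}
dequeue next → 65; now {}
insert 63 → {63}
dequeue next → 63; now {}
insert 49 → {49}
insert 67 → {49, 67}
dequeue next → 49; now {67}
insert 73 → {67, 73}
insert 36 → {36, 67, 73}
insert 66 → {36, 66, 67, 73}
dequeue next → 36; now {66, 67, 73}
insert 53 → {53, 66, 67, 73}
insert 45 → {45, 53, 66, 67, 73}
dequeue next → 45; now {53, 66, 67, 73}
dequeue next → 53; now {66, 67, 73}
insert 70 → {66, 67, 70, 73}
dequeue next → 66; now {67, 70, 73}
insert 64 → {64, 67, 70, 73}
insert 76 → {64, 67, 70, 73, 76}
dequeue next → 64; now {67, 70, 73, 76}
insert 50 → {50, 67, 70, 73, 76}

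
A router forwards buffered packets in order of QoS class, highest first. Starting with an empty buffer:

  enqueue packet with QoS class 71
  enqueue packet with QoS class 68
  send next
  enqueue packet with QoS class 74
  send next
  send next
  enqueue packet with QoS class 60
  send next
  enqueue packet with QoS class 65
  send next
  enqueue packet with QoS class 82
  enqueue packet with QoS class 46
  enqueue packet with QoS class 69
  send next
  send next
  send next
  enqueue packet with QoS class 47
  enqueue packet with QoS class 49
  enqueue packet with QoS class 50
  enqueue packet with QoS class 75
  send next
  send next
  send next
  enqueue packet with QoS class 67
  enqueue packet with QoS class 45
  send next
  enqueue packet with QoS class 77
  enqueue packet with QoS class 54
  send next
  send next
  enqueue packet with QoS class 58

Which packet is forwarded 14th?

54

insert 71 → {71}
insert 68 → {71, 68}
send next → 71; now {68}
insert 74 → {74, 68}
send next → 74; now {68}
send next → 68; now {}
insert 60 → {60}
send next → 60; now {}
insert 65 → {65}
send next → 65; now {}
insert 82 → {82}
insert 46 → {82, 46}
insert 69 → {82, 69, 46}
send next → 82; now {69, 46}
send next → 69; now {46}
send next → 46; now {}
insert 47 → {47}
insert 49 → {49, 47}
insert 50 → {50, 49, 47}
insert 75 → {75, 50, 49, 47}
send next → 75; now {50, 49, 47}
send next → 50; now {49, 47}
send next → 49; now {47}
insert 67 → {67, 47}
insert 45 → {67, 47, 45}
send next → 67; now {47, 45}
insert 77 → {77, 47, 45}
insert 54 → {77, 54, 47, 45}
send next → 77; now {54, 47, 45}
send next → 54; now {47, 45}
insert 58 → {58, 47, 45}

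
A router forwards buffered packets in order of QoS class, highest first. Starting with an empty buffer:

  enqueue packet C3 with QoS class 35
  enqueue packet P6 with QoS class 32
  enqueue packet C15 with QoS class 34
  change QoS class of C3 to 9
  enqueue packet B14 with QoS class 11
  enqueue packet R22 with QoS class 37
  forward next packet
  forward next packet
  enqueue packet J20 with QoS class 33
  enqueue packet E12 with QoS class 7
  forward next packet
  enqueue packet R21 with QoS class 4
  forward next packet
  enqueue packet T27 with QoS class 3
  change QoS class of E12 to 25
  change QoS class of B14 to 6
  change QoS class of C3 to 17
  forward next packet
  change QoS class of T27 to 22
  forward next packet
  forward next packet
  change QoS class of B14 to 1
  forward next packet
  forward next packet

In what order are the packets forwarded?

add C3 (QoS class 35) → {C3:35}
add P6 (QoS class 32) → {C3:35, P6:32}
add C15 (QoS class 34) → {C3:35, C15:34, P6:32}
update C3 to QoS class 9 → {C15:34, P6:32, C3:9}
add B14 (QoS class 11) → {C15:34, P6:32, B14:11, C3:9}
add R22 (QoS class 37) → {R22:37, C15:34, P6:32, B14:11, C3:9}
forward next packet → R22; now {C15:34, P6:32, B14:11, C3:9}
forward next packet → C15; now {P6:32, B14:11, C3:9}
add J20 (QoS class 33) → {J20:33, P6:32, B14:11, C3:9}
add E12 (QoS class 7) → {J20:33, P6:32, B14:11, C3:9, E12:7}
forward next packet → J20; now {P6:32, B14:11, C3:9, E12:7}
add R21 (QoS class 4) → {P6:32, B14:11, C3:9, E12:7, R21:4}
forward next packet → P6; now {B14:11, C3:9, E12:7, R21:4}
add T27 (QoS class 3) → {B14:11, C3:9, E12:7, R21:4, T27:3}
update E12 to QoS class 25 → {E12:25, B14:11, C3:9, R21:4, T27:3}
update B14 to QoS class 6 → {E12:25, C3:9, B14:6, R21:4, T27:3}
update C3 to QoS class 17 → {E12:25, C3:17, B14:6, R21:4, T27:3}
forward next packet → E12; now {C3:17, B14:6, R21:4, T27:3}
update T27 to QoS class 22 → {T27:22, C3:17, B14:6, R21:4}
forward next packet → T27; now {C3:17, B14:6, R21:4}
forward next packet → C3; now {B14:6, R21:4}
update B14 to QoS class 1 → {R21:4, B14:1}
forward next packet → R21; now {B14:1}
forward next packet → B14; now {}

R22, C15, J20, P6, E12, T27, C3, R21, B14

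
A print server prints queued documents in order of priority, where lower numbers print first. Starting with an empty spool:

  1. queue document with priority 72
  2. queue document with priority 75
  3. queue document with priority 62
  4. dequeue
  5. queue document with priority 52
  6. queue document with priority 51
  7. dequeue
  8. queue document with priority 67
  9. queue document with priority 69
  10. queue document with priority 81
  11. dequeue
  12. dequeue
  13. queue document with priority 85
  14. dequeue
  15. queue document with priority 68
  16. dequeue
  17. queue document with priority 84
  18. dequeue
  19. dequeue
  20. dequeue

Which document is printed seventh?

insert 72 → {72}
insert 75 → {72, 75}
insert 62 → {62, 72, 75}
dequeue → 62; now {72, 75}
insert 52 → {52, 72, 75}
insert 51 → {51, 52, 72, 75}
dequeue → 51; now {52, 72, 75}
insert 67 → {52, 67, 72, 75}
insert 69 → {52, 67, 69, 72, 75}
insert 81 → {52, 67, 69, 72, 75, 81}
dequeue → 52; now {67, 69, 72, 75, 81}
dequeue → 67; now {69, 72, 75, 81}
insert 85 → {69, 72, 75, 81, 85}
dequeue → 69; now {72, 75, 81, 85}
insert 68 → {68, 72, 75, 81, 85}
dequeue → 68; now {72, 75, 81, 85}
insert 84 → {72, 75, 81, 84, 85}
dequeue → 72; now {75, 81, 84, 85}
dequeue → 75; now {81, 84, 85}
dequeue → 81; now {84, 85}

72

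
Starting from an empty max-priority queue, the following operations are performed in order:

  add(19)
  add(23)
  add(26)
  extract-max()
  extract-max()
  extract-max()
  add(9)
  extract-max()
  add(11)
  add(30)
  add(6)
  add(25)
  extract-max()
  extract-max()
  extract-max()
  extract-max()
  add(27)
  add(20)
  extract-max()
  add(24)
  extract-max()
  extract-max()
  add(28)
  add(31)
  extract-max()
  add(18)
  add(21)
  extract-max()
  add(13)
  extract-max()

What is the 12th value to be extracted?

insert 19 → {19}
insert 23 → {23, 19}
insert 26 → {26, 23, 19}
extract-max → 26; now {23, 19}
extract-max → 23; now {19}
extract-max → 19; now {}
insert 9 → {9}
extract-max → 9; now {}
insert 11 → {11}
insert 30 → {30, 11}
insert 6 → {30, 11, 6}
insert 25 → {30, 25, 11, 6}
extract-max → 30; now {25, 11, 6}
extract-max → 25; now {11, 6}
extract-max → 11; now {6}
extract-max → 6; now {}
insert 27 → {27}
insert 20 → {27, 20}
extract-max → 27; now {20}
insert 24 → {24, 20}
extract-max → 24; now {20}
extract-max → 20; now {}
insert 28 → {28}
insert 31 → {31, 28}
extract-max → 31; now {28}
insert 18 → {28, 18}
insert 21 → {28, 21, 18}
extract-max → 28; now {21, 18}
insert 13 → {21, 18, 13}
extract-max → 21; now {18, 13}

31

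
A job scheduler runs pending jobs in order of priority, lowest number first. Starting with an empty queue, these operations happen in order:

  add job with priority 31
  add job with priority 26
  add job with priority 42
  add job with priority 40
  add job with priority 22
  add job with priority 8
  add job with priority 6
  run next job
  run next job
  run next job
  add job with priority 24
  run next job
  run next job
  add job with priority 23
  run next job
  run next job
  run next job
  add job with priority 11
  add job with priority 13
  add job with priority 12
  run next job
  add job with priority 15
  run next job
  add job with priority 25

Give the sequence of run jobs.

6, 8, 22, 24, 26, 23, 31, 40, 11, 12

insert 31 → {31}
insert 26 → {26, 31}
insert 42 → {26, 31, 42}
insert 40 → {26, 31, 40, 42}
insert 22 → {22, 26, 31, 40, 42}
insert 8 → {8, 22, 26, 31, 40, 42}
insert 6 → {6, 8, 22, 26, 31, 40, 42}
run next job → 6; now {8, 22, 26, 31, 40, 42}
run next job → 8; now {22, 26, 31, 40, 42}
run next job → 22; now {26, 31, 40, 42}
insert 24 → {24, 26, 31, 40, 42}
run next job → 24; now {26, 31, 40, 42}
run next job → 26; now {31, 40, 42}
insert 23 → {23, 31, 40, 42}
run next job → 23; now {31, 40, 42}
run next job → 31; now {40, 42}
run next job → 40; now {42}
insert 11 → {11, 42}
insert 13 → {11, 13, 42}
insert 12 → {11, 12, 13, 42}
run next job → 11; now {12, 13, 42}
insert 15 → {12, 13, 15, 42}
run next job → 12; now {13, 15, 42}
insert 25 → {13, 15, 25, 42}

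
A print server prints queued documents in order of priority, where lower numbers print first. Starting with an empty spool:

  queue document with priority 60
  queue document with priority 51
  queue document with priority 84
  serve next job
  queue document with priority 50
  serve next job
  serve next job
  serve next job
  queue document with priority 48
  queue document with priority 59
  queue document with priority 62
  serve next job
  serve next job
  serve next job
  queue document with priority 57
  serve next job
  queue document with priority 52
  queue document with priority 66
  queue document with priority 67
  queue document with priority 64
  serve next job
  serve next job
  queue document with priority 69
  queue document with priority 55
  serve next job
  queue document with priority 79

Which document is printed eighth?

insert 60 → {60}
insert 51 → {51, 60}
insert 84 → {51, 60, 84}
serve next job → 51; now {60, 84}
insert 50 → {50, 60, 84}
serve next job → 50; now {60, 84}
serve next job → 60; now {84}
serve next job → 84; now {}
insert 48 → {48}
insert 59 → {48, 59}
insert 62 → {48, 59, 62}
serve next job → 48; now {59, 62}
serve next job → 59; now {62}
serve next job → 62; now {}
insert 57 → {57}
serve next job → 57; now {}
insert 52 → {52}
insert 66 → {52, 66}
insert 67 → {52, 66, 67}
insert 64 → {52, 64, 66, 67}
serve next job → 52; now {64, 66, 67}
serve next job → 64; now {66, 67}
insert 69 → {66, 67, 69}
insert 55 → {55, 66, 67, 69}
serve next job → 55; now {66, 67, 69}
insert 79 → {66, 67, 69, 79}

57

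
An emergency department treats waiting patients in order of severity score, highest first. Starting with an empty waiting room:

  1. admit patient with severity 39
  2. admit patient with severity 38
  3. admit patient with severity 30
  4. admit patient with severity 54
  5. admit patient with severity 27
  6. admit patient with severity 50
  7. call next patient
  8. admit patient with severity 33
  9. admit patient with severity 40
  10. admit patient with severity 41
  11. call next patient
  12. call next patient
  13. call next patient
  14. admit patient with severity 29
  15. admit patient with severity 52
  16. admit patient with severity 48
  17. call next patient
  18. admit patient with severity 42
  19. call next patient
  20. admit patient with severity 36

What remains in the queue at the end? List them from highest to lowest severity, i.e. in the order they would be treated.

insert 39 → {39}
insert 38 → {39, 38}
insert 30 → {39, 38, 30}
insert 54 → {54, 39, 38, 30}
insert 27 → {54, 39, 38, 30, 27}
insert 50 → {54, 50, 39, 38, 30, 27}
call next patient → 54; now {50, 39, 38, 30, 27}
insert 33 → {50, 39, 38, 33, 30, 27}
insert 40 → {50, 40, 39, 38, 33, 30, 27}
insert 41 → {50, 41, 40, 39, 38, 33, 30, 27}
call next patient → 50; now {41, 40, 39, 38, 33, 30, 27}
call next patient → 41; now {40, 39, 38, 33, 30, 27}
call next patient → 40; now {39, 38, 33, 30, 27}
insert 29 → {39, 38, 33, 30, 29, 27}
insert 52 → {52, 39, 38, 33, 30, 29, 27}
insert 48 → {52, 48, 39, 38, 33, 30, 29, 27}
call next patient → 52; now {48, 39, 38, 33, 30, 29, 27}
insert 42 → {48, 42, 39, 38, 33, 30, 29, 27}
call next patient → 48; now {42, 39, 38, 33, 30, 29, 27}
insert 36 → {42, 39, 38, 36, 33, 30, 29, 27}

42 → 39 → 38 → 36 → 33 → 30 → 29 → 27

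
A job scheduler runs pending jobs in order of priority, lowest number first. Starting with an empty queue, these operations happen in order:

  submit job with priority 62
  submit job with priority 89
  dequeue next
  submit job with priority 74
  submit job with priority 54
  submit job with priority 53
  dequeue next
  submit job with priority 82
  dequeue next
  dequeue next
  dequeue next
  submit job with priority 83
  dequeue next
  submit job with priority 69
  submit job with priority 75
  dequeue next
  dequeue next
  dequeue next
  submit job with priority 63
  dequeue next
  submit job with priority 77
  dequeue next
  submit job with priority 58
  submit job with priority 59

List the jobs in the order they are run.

62 → 53 → 54 → 74 → 82 → 83 → 69 → 75 → 89 → 63 → 77

insert 62 → {62}
insert 89 → {62, 89}
dequeue next → 62; now {89}
insert 74 → {74, 89}
insert 54 → {54, 74, 89}
insert 53 → {53, 54, 74, 89}
dequeue next → 53; now {54, 74, 89}
insert 82 → {54, 74, 82, 89}
dequeue next → 54; now {74, 82, 89}
dequeue next → 74; now {82, 89}
dequeue next → 82; now {89}
insert 83 → {83, 89}
dequeue next → 83; now {89}
insert 69 → {69, 89}
insert 75 → {69, 75, 89}
dequeue next → 69; now {75, 89}
dequeue next → 75; now {89}
dequeue next → 89; now {}
insert 63 → {63}
dequeue next → 63; now {}
insert 77 → {77}
dequeue next → 77; now {}
insert 58 → {58}
insert 59 → {58, 59}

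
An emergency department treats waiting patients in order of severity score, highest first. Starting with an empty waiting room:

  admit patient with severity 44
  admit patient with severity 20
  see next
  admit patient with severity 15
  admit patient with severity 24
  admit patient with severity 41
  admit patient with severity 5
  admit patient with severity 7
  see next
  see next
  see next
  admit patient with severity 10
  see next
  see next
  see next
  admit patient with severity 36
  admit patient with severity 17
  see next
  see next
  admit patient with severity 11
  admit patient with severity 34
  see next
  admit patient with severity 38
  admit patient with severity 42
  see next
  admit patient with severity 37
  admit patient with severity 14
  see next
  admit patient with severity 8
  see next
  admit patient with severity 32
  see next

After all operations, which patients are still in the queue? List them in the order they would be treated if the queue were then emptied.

insert 44 → {44}
insert 20 → {44, 20}
see next → 44; now {20}
insert 15 → {20, 15}
insert 24 → {24, 20, 15}
insert 41 → {41, 24, 20, 15}
insert 5 → {41, 24, 20, 15, 5}
insert 7 → {41, 24, 20, 15, 7, 5}
see next → 41; now {24, 20, 15, 7, 5}
see next → 24; now {20, 15, 7, 5}
see next → 20; now {15, 7, 5}
insert 10 → {15, 10, 7, 5}
see next → 15; now {10, 7, 5}
see next → 10; now {7, 5}
see next → 7; now {5}
insert 36 → {36, 5}
insert 17 → {36, 17, 5}
see next → 36; now {17, 5}
see next → 17; now {5}
insert 11 → {11, 5}
insert 34 → {34, 11, 5}
see next → 34; now {11, 5}
insert 38 → {38, 11, 5}
insert 42 → {42, 38, 11, 5}
see next → 42; now {38, 11, 5}
insert 37 → {38, 37, 11, 5}
insert 14 → {38, 37, 14, 11, 5}
see next → 38; now {37, 14, 11, 5}
insert 8 → {37, 14, 11, 8, 5}
see next → 37; now {14, 11, 8, 5}
insert 32 → {32, 14, 11, 8, 5}
see next → 32; now {14, 11, 8, 5}

14 → 11 → 8 → 5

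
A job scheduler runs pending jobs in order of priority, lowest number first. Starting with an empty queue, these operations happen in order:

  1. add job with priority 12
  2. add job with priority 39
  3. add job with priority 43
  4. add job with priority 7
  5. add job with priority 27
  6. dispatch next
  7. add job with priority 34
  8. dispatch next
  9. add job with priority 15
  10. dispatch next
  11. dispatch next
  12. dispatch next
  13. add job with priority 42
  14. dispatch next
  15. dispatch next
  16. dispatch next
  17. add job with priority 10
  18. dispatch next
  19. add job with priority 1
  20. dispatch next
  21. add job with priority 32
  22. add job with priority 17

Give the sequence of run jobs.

7 → 12 → 15 → 27 → 34 → 39 → 42 → 43 → 10 → 1

insert 12 → {12}
insert 39 → {12, 39}
insert 43 → {12, 39, 43}
insert 7 → {7, 12, 39, 43}
insert 27 → {7, 12, 27, 39, 43}
dispatch next → 7; now {12, 27, 39, 43}
insert 34 → {12, 27, 34, 39, 43}
dispatch next → 12; now {27, 34, 39, 43}
insert 15 → {15, 27, 34, 39, 43}
dispatch next → 15; now {27, 34, 39, 43}
dispatch next → 27; now {34, 39, 43}
dispatch next → 34; now {39, 43}
insert 42 → {39, 42, 43}
dispatch next → 39; now {42, 43}
dispatch next → 42; now {43}
dispatch next → 43; now {}
insert 10 → {10}
dispatch next → 10; now {}
insert 1 → {1}
dispatch next → 1; now {}
insert 32 → {32}
insert 17 → {17, 32}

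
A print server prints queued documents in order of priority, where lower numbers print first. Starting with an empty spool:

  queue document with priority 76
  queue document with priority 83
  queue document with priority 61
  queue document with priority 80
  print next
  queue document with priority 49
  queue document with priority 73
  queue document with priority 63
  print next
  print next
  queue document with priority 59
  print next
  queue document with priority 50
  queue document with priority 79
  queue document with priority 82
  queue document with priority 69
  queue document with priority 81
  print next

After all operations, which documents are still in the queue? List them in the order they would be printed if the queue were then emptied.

insert 76 → {76}
insert 83 → {76, 83}
insert 61 → {61, 76, 83}
insert 80 → {61, 76, 80, 83}
print next → 61; now {76, 80, 83}
insert 49 → {49, 76, 80, 83}
insert 73 → {49, 73, 76, 80, 83}
insert 63 → {49, 63, 73, 76, 80, 83}
print next → 49; now {63, 73, 76, 80, 83}
print next → 63; now {73, 76, 80, 83}
insert 59 → {59, 73, 76, 80, 83}
print next → 59; now {73, 76, 80, 83}
insert 50 → {50, 73, 76, 80, 83}
insert 79 → {50, 73, 76, 79, 80, 83}
insert 82 → {50, 73, 76, 79, 80, 82, 83}
insert 69 → {50, 69, 73, 76, 79, 80, 82, 83}
insert 81 → {50, 69, 73, 76, 79, 80, 81, 82, 83}
print next → 50; now {69, 73, 76, 79, 80, 81, 82, 83}

[69, 73, 76, 79, 80, 81, 82, 83]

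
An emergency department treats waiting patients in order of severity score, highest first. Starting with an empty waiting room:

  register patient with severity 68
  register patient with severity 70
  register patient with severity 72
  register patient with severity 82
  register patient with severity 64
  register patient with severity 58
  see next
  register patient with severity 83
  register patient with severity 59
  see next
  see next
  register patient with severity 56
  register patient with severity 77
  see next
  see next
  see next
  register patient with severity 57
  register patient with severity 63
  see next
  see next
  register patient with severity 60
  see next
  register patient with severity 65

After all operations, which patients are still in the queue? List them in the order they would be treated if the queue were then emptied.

insert 68 → {68}
insert 70 → {70, 68}
insert 72 → {72, 70, 68}
insert 82 → {82, 72, 70, 68}
insert 64 → {82, 72, 70, 68, 64}
insert 58 → {82, 72, 70, 68, 64, 58}
see next → 82; now {72, 70, 68, 64, 58}
insert 83 → {83, 72, 70, 68, 64, 58}
insert 59 → {83, 72, 70, 68, 64, 59, 58}
see next → 83; now {72, 70, 68, 64, 59, 58}
see next → 72; now {70, 68, 64, 59, 58}
insert 56 → {70, 68, 64, 59, 58, 56}
insert 77 → {77, 70, 68, 64, 59, 58, 56}
see next → 77; now {70, 68, 64, 59, 58, 56}
see next → 70; now {68, 64, 59, 58, 56}
see next → 68; now {64, 59, 58, 56}
insert 57 → {64, 59, 58, 57, 56}
insert 63 → {64, 63, 59, 58, 57, 56}
see next → 64; now {63, 59, 58, 57, 56}
see next → 63; now {59, 58, 57, 56}
insert 60 → {60, 59, 58, 57, 56}
see next → 60; now {59, 58, 57, 56}
insert 65 → {65, 59, 58, 57, 56}

65 → 59 → 58 → 57 → 56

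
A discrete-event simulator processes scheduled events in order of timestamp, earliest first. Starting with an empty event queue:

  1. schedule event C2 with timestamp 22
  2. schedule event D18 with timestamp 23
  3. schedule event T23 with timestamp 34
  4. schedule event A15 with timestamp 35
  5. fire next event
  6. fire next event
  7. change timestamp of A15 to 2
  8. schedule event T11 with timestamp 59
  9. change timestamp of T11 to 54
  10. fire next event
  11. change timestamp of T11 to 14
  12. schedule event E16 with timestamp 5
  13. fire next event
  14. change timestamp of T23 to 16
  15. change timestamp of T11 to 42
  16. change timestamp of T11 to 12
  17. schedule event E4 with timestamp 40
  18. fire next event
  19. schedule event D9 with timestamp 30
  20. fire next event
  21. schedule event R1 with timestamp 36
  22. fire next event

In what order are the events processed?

add C2 (timestamp 22) → {C2:22}
add D18 (timestamp 23) → {C2:22, D18:23}
add T23 (timestamp 34) → {C2:22, D18:23, T23:34}
add A15 (timestamp 35) → {C2:22, D18:23, T23:34, A15:35}
fire next event → C2; now {D18:23, T23:34, A15:35}
fire next event → D18; now {T23:34, A15:35}
update A15 to timestamp 2 → {A15:2, T23:34}
add T11 (timestamp 59) → {A15:2, T23:34, T11:59}
update T11 to timestamp 54 → {A15:2, T23:34, T11:54}
fire next event → A15; now {T23:34, T11:54}
update T11 to timestamp 14 → {T11:14, T23:34}
add E16 (timestamp 5) → {E16:5, T11:14, T23:34}
fire next event → E16; now {T11:14, T23:34}
update T23 to timestamp 16 → {T11:14, T23:16}
update T11 to timestamp 42 → {T23:16, T11:42}
update T11 to timestamp 12 → {T11:12, T23:16}
add E4 (timestamp 40) → {T11:12, T23:16, E4:40}
fire next event → T11; now {T23:16, E4:40}
add D9 (timestamp 30) → {T23:16, D9:30, E4:40}
fire next event → T23; now {D9:30, E4:40}
add R1 (timestamp 36) → {D9:30, R1:36, E4:40}
fire next event → D9; now {R1:36, E4:40}

[C2, D18, A15, E16, T11, T23, D9]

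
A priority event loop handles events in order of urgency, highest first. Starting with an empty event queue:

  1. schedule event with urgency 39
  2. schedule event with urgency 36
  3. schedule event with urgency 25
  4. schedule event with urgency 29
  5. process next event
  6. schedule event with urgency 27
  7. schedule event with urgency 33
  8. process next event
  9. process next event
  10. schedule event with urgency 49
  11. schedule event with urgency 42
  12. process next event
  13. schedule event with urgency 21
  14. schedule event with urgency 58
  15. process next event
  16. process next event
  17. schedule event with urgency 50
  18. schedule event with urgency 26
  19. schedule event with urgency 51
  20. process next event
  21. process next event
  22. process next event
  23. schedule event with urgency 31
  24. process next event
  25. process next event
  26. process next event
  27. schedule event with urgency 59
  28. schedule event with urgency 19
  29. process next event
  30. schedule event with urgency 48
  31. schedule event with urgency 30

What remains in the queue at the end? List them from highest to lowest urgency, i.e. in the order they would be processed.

48 → 30 → 25 → 21 → 19

insert 39 → {39}
insert 36 → {39, 36}
insert 25 → {39, 36, 25}
insert 29 → {39, 36, 29, 25}
process next event → 39; now {36, 29, 25}
insert 27 → {36, 29, 27, 25}
insert 33 → {36, 33, 29, 27, 25}
process next event → 36; now {33, 29, 27, 25}
process next event → 33; now {29, 27, 25}
insert 49 → {49, 29, 27, 25}
insert 42 → {49, 42, 29, 27, 25}
process next event → 49; now {42, 29, 27, 25}
insert 21 → {42, 29, 27, 25, 21}
insert 58 → {58, 42, 29, 27, 25, 21}
process next event → 58; now {42, 29, 27, 25, 21}
process next event → 42; now {29, 27, 25, 21}
insert 50 → {50, 29, 27, 25, 21}
insert 26 → {50, 29, 27, 26, 25, 21}
insert 51 → {51, 50, 29, 27, 26, 25, 21}
process next event → 51; now {50, 29, 27, 26, 25, 21}
process next event → 50; now {29, 27, 26, 25, 21}
process next event → 29; now {27, 26, 25, 21}
insert 31 → {31, 27, 26, 25, 21}
process next event → 31; now {27, 26, 25, 21}
process next event → 27; now {26, 25, 21}
process next event → 26; now {25, 21}
insert 59 → {59, 25, 21}
insert 19 → {59, 25, 21, 19}
process next event → 59; now {25, 21, 19}
insert 48 → {48, 25, 21, 19}
insert 30 → {48, 30, 25, 21, 19}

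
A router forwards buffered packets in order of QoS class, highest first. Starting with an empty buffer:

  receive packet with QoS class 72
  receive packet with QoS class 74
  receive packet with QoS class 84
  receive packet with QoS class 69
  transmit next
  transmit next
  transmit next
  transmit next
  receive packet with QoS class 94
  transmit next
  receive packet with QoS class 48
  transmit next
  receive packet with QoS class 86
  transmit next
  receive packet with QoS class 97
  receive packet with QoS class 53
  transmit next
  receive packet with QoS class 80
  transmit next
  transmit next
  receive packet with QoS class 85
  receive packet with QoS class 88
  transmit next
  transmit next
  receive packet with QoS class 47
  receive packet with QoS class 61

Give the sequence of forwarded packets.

insert 72 → {72}
insert 74 → {74, 72}
insert 84 → {84, 74, 72}
insert 69 → {84, 74, 72, 69}
transmit next → 84; now {74, 72, 69}
transmit next → 74; now {72, 69}
transmit next → 72; now {69}
transmit next → 69; now {}
insert 94 → {94}
transmit next → 94; now {}
insert 48 → {48}
transmit next → 48; now {}
insert 86 → {86}
transmit next → 86; now {}
insert 97 → {97}
insert 53 → {97, 53}
transmit next → 97; now {53}
insert 80 → {80, 53}
transmit next → 80; now {53}
transmit next → 53; now {}
insert 85 → {85}
insert 88 → {88, 85}
transmit next → 88; now {85}
transmit next → 85; now {}
insert 47 → {47}
insert 61 → {61, 47}

[84, 74, 72, 69, 94, 48, 86, 97, 80, 53, 88, 85]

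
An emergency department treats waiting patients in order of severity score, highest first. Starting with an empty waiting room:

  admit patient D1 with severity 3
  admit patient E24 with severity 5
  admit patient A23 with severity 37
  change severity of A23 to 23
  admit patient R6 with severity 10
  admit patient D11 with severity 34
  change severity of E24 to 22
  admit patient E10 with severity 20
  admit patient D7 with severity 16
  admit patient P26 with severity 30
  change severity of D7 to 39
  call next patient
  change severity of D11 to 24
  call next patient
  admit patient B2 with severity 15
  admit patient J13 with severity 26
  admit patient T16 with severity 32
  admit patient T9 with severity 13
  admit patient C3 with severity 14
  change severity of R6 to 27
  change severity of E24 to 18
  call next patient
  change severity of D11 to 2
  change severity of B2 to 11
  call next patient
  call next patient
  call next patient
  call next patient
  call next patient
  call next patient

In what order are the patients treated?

add D1 (severity 3) → {D1:3}
add E24 (severity 5) → {E24:5, D1:3}
add A23 (severity 37) → {A23:37, E24:5, D1:3}
update A23 to severity 23 → {A23:23, E24:5, D1:3}
add R6 (severity 10) → {A23:23, R6:10, E24:5, D1:3}
add D11 (severity 34) → {D11:34, A23:23, R6:10, E24:5, D1:3}
update E24 to severity 22 → {D11:34, A23:23, E24:22, R6:10, D1:3}
add E10 (severity 20) → {D11:34, A23:23, E24:22, E10:20, R6:10, D1:3}
add D7 (severity 16) → {D11:34, A23:23, E24:22, E10:20, D7:16, R6:10, D1:3}
add P26 (severity 30) → {D11:34, P26:30, A23:23, E24:22, E10:20, D7:16, R6:10, D1:3}
update D7 to severity 39 → {D7:39, D11:34, P26:30, A23:23, E24:22, E10:20, R6:10, D1:3}
call next patient → D7; now {D11:34, P26:30, A23:23, E24:22, E10:20, R6:10, D1:3}
update D11 to severity 24 → {P26:30, D11:24, A23:23, E24:22, E10:20, R6:10, D1:3}
call next patient → P26; now {D11:24, A23:23, E24:22, E10:20, R6:10, D1:3}
add B2 (severity 15) → {D11:24, A23:23, E24:22, E10:20, B2:15, R6:10, D1:3}
add J13 (severity 26) → {J13:26, D11:24, A23:23, E24:22, E10:20, B2:15, R6:10, D1:3}
add T16 (severity 32) → {T16:32, J13:26, D11:24, A23:23, E24:22, E10:20, B2:15, R6:10, D1:3}
add T9 (severity 13) → {T16:32, J13:26, D11:24, A23:23, E24:22, E10:20, B2:15, T9:13, R6:10, D1:3}
add C3 (severity 14) → {T16:32, J13:26, D11:24, A23:23, E24:22, E10:20, B2:15, C3:14, T9:13, R6:10, D1:3}
update R6 to severity 27 → {T16:32, R6:27, J13:26, D11:24, A23:23, E24:22, E10:20, B2:15, C3:14, T9:13, D1:3}
update E24 to severity 18 → {T16:32, R6:27, J13:26, D11:24, A23:23, E10:20, E24:18, B2:15, C3:14, T9:13, D1:3}
call next patient → T16; now {R6:27, J13:26, D11:24, A23:23, E10:20, E24:18, B2:15, C3:14, T9:13, D1:3}
update D11 to severity 2 → {R6:27, J13:26, A23:23, E10:20, E24:18, B2:15, C3:14, T9:13, D1:3, D11:2}
update B2 to severity 11 → {R6:27, J13:26, A23:23, E10:20, E24:18, C3:14, T9:13, B2:11, D1:3, D11:2}
call next patient → R6; now {J13:26, A23:23, E10:20, E24:18, C3:14, T9:13, B2:11, D1:3, D11:2}
call next patient → J13; now {A23:23, E10:20, E24:18, C3:14, T9:13, B2:11, D1:3, D11:2}
call next patient → A23; now {E10:20, E24:18, C3:14, T9:13, B2:11, D1:3, D11:2}
call next patient → E10; now {E24:18, C3:14, T9:13, B2:11, D1:3, D11:2}
call next patient → E24; now {C3:14, T9:13, B2:11, D1:3, D11:2}
call next patient → C3; now {T9:13, B2:11, D1:3, D11:2}

[D7, P26, T16, R6, J13, A23, E10, E24, C3]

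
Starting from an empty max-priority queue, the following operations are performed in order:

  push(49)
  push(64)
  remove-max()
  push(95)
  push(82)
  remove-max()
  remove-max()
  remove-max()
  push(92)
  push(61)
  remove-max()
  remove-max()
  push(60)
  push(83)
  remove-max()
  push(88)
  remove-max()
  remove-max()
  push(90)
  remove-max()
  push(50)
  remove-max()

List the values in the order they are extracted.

insert 49 → {49}
insert 64 → {64, 49}
remove-max → 64; now {49}
insert 95 → {95, 49}
insert 82 → {95, 82, 49}
remove-max → 95; now {82, 49}
remove-max → 82; now {49}
remove-max → 49; now {}
insert 92 → {92}
insert 61 → {92, 61}
remove-max → 92; now {61}
remove-max → 61; now {}
insert 60 → {60}
insert 83 → {83, 60}
remove-max → 83; now {60}
insert 88 → {88, 60}
remove-max → 88; now {60}
remove-max → 60; now {}
insert 90 → {90}
remove-max → 90; now {}
insert 50 → {50}
remove-max → 50; now {}

64 → 95 → 82 → 49 → 92 → 61 → 83 → 88 → 60 → 90 → 50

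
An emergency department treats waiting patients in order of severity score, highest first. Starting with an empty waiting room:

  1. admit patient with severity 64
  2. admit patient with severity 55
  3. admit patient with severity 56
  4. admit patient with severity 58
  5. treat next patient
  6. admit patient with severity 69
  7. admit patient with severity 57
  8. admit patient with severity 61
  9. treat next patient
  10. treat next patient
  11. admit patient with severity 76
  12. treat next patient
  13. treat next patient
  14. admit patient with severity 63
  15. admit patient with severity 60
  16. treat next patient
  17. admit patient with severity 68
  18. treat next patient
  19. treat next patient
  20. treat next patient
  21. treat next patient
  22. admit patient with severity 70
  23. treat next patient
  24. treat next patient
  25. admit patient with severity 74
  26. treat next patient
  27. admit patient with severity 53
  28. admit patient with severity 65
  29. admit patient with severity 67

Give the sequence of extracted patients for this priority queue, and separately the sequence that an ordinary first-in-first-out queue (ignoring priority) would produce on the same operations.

priority queue: 64, 69, 61, 76, 58, 63, 68, 60, 57, 56, 70, 55, 74; FIFO queue: 64 → 55 → 56 → 58 → 69 → 57 → 61 → 76 → 63 → 60 → 68 → 70 → 74

insert 64 → {64}
insert 55 → {64, 55}
insert 56 → {64, 56, 55}
insert 58 → {64, 58, 56, 55}
treat next patient → 64; now {58, 56, 55}
insert 69 → {69, 58, 56, 55}
insert 57 → {69, 58, 57, 56, 55}
insert 61 → {69, 61, 58, 57, 56, 55}
treat next patient → 69; now {61, 58, 57, 56, 55}
treat next patient → 61; now {58, 57, 56, 55}
insert 76 → {76, 58, 57, 56, 55}
treat next patient → 76; now {58, 57, 56, 55}
treat next patient → 58; now {57, 56, 55}
insert 63 → {63, 57, 56, 55}
insert 60 → {63, 60, 57, 56, 55}
treat next patient → 63; now {60, 57, 56, 55}
insert 68 → {68, 60, 57, 56, 55}
treat next patient → 68; now {60, 57, 56, 55}
treat next patient → 60; now {57, 56, 55}
treat next patient → 57; now {56, 55}
treat next patient → 56; now {55}
insert 70 → {70, 55}
treat next patient → 70; now {55}
treat next patient → 55; now {}
insert 74 → {74}
treat next patient → 74; now {}
insert 53 → {53}
insert 65 → {65, 53}
insert 67 → {67, 65, 53}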